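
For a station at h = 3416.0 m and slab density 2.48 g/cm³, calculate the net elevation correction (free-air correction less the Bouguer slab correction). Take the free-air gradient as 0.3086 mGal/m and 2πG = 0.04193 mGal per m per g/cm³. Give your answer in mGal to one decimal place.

699.0

Combined gradient = 0.3086 − 0.04193 × 2.48 = 0.2046136 mGal/m
Combined elevation correction = 0.2046136 × 3416.0 = 699.0 mGal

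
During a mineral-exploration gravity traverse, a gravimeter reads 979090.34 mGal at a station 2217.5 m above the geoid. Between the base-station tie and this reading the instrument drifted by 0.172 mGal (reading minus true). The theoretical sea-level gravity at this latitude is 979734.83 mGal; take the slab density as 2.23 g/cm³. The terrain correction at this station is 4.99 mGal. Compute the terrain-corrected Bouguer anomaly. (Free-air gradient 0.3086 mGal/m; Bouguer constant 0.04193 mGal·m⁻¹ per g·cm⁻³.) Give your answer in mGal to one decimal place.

-162.7

Drift-corrected reading = 979090.34 − (0.172) = 979090.168 mGal
Free-air correction = 0.3086 × 2217.5 = 684.32 mGal
Free-air anomaly = 979090.168 − 979734.83 + (684.32) = 39.658 mGal
Bouguer slab correction = 0.04193 × 2.23 × 2217.5 = 207.34 mGal
Simple Bouguer anomaly = 39.658 − (207.34) = -167.682 mGal
Complete Bouguer anomaly = -167.682 + 4.99 = -162.692 mGal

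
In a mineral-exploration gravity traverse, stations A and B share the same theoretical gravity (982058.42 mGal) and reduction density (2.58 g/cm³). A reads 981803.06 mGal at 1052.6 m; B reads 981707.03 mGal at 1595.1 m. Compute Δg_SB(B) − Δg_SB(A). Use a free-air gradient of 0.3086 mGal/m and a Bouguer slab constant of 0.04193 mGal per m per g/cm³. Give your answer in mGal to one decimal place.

Δg_SB(A) = 981803.06 − 982058.42 + 0.3086×1052.6 − 0.04193×2.58×1052.6 = -44.40 mGal
Δg_SB(B) = 981707.03 − 982058.42 + 0.3086×1595.1 − 0.04193×2.58×1595.1 = -31.70 mGal
Difference = -31.70 − (-44.40) = 12.70 mGal

12.7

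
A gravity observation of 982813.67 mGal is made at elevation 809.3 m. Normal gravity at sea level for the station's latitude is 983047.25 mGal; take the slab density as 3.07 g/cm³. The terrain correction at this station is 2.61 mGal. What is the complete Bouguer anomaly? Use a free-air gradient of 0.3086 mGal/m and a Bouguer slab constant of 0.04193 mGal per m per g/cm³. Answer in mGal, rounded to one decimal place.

-85.4

Free-air correction = 0.3086 × 809.3 = 249.75 mGal
Free-air anomaly = 982813.67 − 983047.25 + (249.75) = 16.17 mGal
Bouguer slab correction = 0.04193 × 3.07 × 809.3 = 104.18 mGal
Simple Bouguer anomaly = 16.17 − (104.18) = -88.01 mGal
Complete Bouguer anomaly = -88.01 + 2.61 = -85.40 mGal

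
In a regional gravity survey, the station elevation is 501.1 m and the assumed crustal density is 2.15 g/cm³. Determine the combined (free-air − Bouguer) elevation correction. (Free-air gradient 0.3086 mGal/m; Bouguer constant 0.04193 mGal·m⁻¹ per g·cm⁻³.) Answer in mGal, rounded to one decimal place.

Combined gradient = 0.3086 − 0.04193 × 2.15 = 0.2184505 mGal/m
Combined elevation correction = 0.2184505 × 501.1 = 109.5 mGal

109.5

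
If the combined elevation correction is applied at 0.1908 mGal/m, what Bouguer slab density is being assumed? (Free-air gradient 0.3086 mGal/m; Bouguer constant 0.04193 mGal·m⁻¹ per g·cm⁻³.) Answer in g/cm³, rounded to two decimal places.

0.1908 = 0.3086 − 0.04193 × ρ
ρ = (0.3086 − 0.1908) / 0.04193 = 2.81 g/cm³

2.81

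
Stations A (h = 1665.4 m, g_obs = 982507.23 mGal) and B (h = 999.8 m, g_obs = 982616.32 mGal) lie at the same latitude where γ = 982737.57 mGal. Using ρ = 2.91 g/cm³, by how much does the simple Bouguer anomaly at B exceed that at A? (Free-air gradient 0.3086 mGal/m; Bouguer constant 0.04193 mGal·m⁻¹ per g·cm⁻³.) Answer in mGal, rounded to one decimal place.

-15.1

Δg_SB(A) = 982507.23 − 982737.57 + 0.3086×1665.4 − 0.04193×2.91×1665.4 = 80.40 mGal
Δg_SB(B) = 982616.32 − 982737.57 + 0.3086×999.8 − 0.04193×2.91×999.8 = 65.30 mGal
Difference = 65.30 − (80.40) = -15.10 mGal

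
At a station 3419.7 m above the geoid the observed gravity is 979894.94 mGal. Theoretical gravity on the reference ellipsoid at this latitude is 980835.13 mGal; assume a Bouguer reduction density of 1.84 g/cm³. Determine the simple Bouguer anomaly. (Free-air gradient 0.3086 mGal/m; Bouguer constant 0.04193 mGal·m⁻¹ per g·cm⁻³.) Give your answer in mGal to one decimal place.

-148.7

Free-air correction = 0.3086 × 3419.7 = 1055.32 mGal
Free-air anomaly = 979894.94 − 980835.13 + (1055.32) = 115.13 mGal
Bouguer slab correction = 0.04193 × 1.84 × 3419.7 = 263.83 mGal
Simple Bouguer anomaly = 115.13 − (263.83) = -148.70 mGal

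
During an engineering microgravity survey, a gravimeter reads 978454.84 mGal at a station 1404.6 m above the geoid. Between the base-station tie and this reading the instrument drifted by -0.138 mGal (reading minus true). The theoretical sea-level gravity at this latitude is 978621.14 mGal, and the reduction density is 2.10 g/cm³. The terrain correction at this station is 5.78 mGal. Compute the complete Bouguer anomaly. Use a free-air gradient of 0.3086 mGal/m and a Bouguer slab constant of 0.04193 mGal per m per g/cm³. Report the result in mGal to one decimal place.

Drift-corrected reading = 978454.84 − (-0.138) = 978454.978 mGal
Free-air correction = 0.3086 × 1404.6 = 433.46 mGal
Free-air anomaly = 978454.978 − 978621.14 + (433.46) = 267.298 mGal
Bouguer slab correction = 0.04193 × 2.10 × 1404.6 = 123.68 mGal
Simple Bouguer anomaly = 267.298 − (123.68) = 143.618 mGal
Complete Bouguer anomaly = 143.618 + 5.78 = 149.398 mGal

149.4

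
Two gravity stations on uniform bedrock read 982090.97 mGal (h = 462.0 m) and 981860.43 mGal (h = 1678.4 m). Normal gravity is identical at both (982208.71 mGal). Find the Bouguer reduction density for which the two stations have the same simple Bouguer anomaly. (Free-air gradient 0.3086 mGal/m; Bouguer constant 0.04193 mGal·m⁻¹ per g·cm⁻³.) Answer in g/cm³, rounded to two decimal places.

Δg_obs = 981860.43 − 982090.97 = -230.54 mGal over Δh = 1678.4 − 462.0 = 1216.4 m
Equal Bouguer anomalies ⇒ Δg_obs + (0.3086 − 0.04193ρ)·Δh = 0
0.3086 − 0.04193ρ = −Δg_obs/Δh = 0.18953
ρ = (0.3086 − 0.18953) / 0.04193 = 2.84 g/cm³

2.84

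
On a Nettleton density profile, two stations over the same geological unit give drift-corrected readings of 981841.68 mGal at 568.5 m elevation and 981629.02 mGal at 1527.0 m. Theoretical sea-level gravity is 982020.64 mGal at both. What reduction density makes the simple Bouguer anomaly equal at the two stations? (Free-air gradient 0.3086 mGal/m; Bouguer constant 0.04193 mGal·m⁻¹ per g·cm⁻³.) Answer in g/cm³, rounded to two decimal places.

Δg_obs = 981629.02 − 981841.68 = -212.66 mGal over Δh = 1527.0 − 568.5 = 958.5 m
Equal Bouguer anomalies ⇒ Δg_obs + (0.3086 − 0.04193ρ)·Δh = 0
0.3086 − 0.04193ρ = −Δg_obs/Δh = 0.22187
ρ = (0.3086 − 0.22187) / 0.04193 = 2.07 g/cm³

2.07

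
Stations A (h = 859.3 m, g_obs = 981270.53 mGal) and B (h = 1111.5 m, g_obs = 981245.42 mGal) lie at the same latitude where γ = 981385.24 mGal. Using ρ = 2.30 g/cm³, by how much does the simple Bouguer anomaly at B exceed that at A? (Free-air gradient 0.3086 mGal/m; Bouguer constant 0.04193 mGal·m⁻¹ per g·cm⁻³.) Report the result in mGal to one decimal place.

28.4

Δg_SB(A) = 981270.53 − 981385.24 + 0.3086×859.3 − 0.04193×2.30×859.3 = 67.60 mGal
Δg_SB(B) = 981245.42 − 981385.24 + 0.3086×1111.5 − 0.04193×2.30×1111.5 = 96.00 mGal
Difference = 96.00 − (67.60) = 28.40 mGal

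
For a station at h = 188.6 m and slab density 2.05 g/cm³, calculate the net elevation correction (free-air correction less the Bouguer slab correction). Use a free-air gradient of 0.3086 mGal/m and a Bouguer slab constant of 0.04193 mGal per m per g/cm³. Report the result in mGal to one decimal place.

Combined gradient = 0.3086 − 0.04193 × 2.05 = 0.2226435 mGal/m
Combined elevation correction = 0.2226435 × 188.6 = 42.0 mGal

42.0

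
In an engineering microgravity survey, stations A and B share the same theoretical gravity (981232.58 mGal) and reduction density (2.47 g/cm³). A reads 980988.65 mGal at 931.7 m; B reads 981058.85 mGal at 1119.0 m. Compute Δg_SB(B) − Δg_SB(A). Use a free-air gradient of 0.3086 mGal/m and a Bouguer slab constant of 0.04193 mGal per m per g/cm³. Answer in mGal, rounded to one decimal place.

108.6

Δg_SB(A) = 980988.65 − 981232.58 + 0.3086×931.7 − 0.04193×2.47×931.7 = -52.90 mGal
Δg_SB(B) = 981058.85 − 981232.58 + 0.3086×1119.0 − 0.04193×2.47×1119.0 = 55.70 mGal
Difference = 55.70 − (-52.90) = 108.60 mGal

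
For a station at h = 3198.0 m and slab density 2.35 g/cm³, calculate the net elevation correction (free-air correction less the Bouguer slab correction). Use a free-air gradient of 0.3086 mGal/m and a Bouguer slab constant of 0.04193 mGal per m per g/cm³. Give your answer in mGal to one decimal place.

671.8

Combined gradient = 0.3086 − 0.04193 × 2.35 = 0.2100645 mGal/m
Combined elevation correction = 0.2100645 × 3198.0 = 671.8 mGal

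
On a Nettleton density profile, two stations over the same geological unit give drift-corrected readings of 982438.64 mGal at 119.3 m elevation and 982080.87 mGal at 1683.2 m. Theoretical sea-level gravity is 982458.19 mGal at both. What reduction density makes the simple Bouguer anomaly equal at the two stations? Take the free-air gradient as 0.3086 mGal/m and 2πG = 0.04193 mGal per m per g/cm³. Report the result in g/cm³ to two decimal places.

Δg_obs = 982080.87 − 982438.64 = -357.77 mGal over Δh = 1683.2 − 119.3 = 1563.9 m
Equal Bouguer anomalies ⇒ Δg_obs + (0.3086 − 0.04193ρ)·Δh = 0
0.3086 − 0.04193ρ = −Δg_obs/Δh = 0.22877
ρ = (0.3086 − 0.22877) / 0.04193 = 1.90 g/cm³

1.90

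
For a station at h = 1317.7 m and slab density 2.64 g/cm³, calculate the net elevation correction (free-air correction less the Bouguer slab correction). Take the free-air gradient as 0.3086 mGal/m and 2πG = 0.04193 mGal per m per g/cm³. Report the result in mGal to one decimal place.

260.8

Combined gradient = 0.3086 − 0.04193 × 2.64 = 0.1979048 mGal/m
Combined elevation correction = 0.1979048 × 1317.7 = 260.8 mGal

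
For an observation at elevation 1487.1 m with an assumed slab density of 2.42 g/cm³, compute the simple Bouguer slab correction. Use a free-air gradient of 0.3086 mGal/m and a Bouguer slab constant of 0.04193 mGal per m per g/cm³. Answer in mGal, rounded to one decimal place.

Bouguer slab correction = 0.04193 × 2.42 × 1487.1 = 150.9 mGal

150.9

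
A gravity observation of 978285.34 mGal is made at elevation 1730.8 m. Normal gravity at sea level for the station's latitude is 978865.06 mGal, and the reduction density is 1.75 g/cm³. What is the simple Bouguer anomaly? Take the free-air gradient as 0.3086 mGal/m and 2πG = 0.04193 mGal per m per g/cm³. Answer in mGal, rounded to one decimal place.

-172.6

Free-air correction = 0.3086 × 1730.8 = 534.12 mGal
Free-air anomaly = 978285.34 − 978865.06 + (534.12) = -45.60 mGal
Bouguer slab correction = 0.04193 × 1.75 × 1730.8 = 127.00 mGal
Simple Bouguer anomaly = -45.60 − (127.00) = -172.60 mGal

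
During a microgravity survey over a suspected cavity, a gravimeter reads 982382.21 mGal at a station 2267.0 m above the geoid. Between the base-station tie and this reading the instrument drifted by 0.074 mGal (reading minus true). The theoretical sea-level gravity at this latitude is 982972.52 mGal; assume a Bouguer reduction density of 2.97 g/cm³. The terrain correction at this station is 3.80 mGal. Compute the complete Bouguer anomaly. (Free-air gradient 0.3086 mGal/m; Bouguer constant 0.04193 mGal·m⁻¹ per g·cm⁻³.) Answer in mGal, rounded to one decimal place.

-169.3

Drift-corrected reading = 982382.21 − (0.074) = 982382.136 mGal
Free-air correction = 0.3086 × 2267.0 = 699.60 mGal
Free-air anomaly = 982382.136 − 982972.52 + (699.60) = 109.216 mGal
Bouguer slab correction = 0.04193 × 2.97 × 2267.0 = 282.31 mGal
Simple Bouguer anomaly = 109.216 − (282.31) = -173.094 mGal
Complete Bouguer anomaly = -173.094 + 3.80 = -169.294 mGal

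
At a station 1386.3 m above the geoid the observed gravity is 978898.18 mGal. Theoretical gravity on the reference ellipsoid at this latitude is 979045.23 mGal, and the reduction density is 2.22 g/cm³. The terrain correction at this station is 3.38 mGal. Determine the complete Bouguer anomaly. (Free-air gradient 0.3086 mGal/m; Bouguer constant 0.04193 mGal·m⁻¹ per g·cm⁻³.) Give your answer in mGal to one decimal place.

155.1

Free-air correction = 0.3086 × 1386.3 = 427.81 mGal
Free-air anomaly = 978898.18 − 979045.23 + (427.81) = 280.76 mGal
Bouguer slab correction = 0.04193 × 2.22 × 1386.3 = 129.04 mGal
Simple Bouguer anomaly = 280.76 − (129.04) = 151.72 mGal
Complete Bouguer anomaly = 151.72 + 3.38 = 155.10 mGal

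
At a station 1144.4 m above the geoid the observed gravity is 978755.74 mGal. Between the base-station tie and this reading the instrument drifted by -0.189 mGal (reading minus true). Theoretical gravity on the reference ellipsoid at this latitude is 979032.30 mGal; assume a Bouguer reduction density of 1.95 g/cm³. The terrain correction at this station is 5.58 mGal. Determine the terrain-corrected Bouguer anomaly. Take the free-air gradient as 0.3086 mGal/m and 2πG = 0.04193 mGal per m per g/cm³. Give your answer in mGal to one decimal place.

Drift-corrected reading = 978755.74 − (-0.189) = 978755.929 mGal
Free-air correction = 0.3086 × 1144.4 = 353.16 mGal
Free-air anomaly = 978755.929 − 979032.30 + (353.16) = 76.789 mGal
Bouguer slab correction = 0.04193 × 1.95 × 1144.4 = 93.57 mGal
Simple Bouguer anomaly = 76.789 − (93.57) = -16.781 mGal
Complete Bouguer anomaly = -16.781 + 5.58 = -11.201 mGal

-11.2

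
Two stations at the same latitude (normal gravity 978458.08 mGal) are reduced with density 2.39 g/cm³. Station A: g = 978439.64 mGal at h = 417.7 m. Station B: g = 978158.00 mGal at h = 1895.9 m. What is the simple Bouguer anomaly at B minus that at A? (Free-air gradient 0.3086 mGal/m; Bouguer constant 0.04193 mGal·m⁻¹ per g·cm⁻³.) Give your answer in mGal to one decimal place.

Δg_SB(A) = 978439.64 − 978458.08 + 0.3086×417.7 − 0.04193×2.39×417.7 = 68.60 mGal
Δg_SB(B) = 978158.00 − 978458.08 + 0.3086×1895.9 − 0.04193×2.39×1895.9 = 95.00 mGal
Difference = 95.00 − (68.60) = 26.40 mGal

26.4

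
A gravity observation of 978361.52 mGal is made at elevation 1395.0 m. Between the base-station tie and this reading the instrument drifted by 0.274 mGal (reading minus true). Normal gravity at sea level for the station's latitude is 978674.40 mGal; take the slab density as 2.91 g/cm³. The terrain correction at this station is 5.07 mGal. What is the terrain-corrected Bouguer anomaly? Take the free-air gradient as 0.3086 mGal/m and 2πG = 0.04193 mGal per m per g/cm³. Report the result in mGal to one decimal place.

-47.8

Drift-corrected reading = 978361.52 − (0.274) = 978361.246 mGal
Free-air correction = 0.3086 × 1395.0 = 430.50 mGal
Free-air anomaly = 978361.246 − 978674.40 + (430.50) = 117.346 mGal
Bouguer slab correction = 0.04193 × 2.91 × 1395.0 = 170.21 mGal
Simple Bouguer anomaly = 117.346 − (170.21) = -52.864 mGal
Complete Bouguer anomaly = -52.864 + 5.07 = -47.794 mGal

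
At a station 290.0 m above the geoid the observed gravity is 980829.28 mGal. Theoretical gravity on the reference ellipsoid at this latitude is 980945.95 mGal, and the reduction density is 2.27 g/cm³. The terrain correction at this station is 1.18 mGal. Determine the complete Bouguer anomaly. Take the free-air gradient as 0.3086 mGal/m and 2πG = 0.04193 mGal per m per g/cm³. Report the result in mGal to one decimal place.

Free-air correction = 0.3086 × 290.0 = 89.49 mGal
Free-air anomaly = 980829.28 − 980945.95 + (89.49) = -27.18 mGal
Bouguer slab correction = 0.04193 × 2.27 × 290.0 = 27.60 mGal
Simple Bouguer anomaly = -27.18 − (27.60) = -54.78 mGal
Complete Bouguer anomaly = -54.78 + 1.18 = -53.60 mGal

-53.6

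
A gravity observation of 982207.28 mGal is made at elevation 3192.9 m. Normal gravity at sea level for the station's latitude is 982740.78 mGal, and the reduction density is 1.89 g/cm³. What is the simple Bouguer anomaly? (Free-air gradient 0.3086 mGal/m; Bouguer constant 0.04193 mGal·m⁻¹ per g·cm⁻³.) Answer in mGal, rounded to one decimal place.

198.8

Free-air correction = 0.3086 × 3192.9 = 985.33 mGal
Free-air anomaly = 982207.28 − 982740.78 + (985.33) = 451.83 mGal
Bouguer slab correction = 0.04193 × 1.89 × 3192.9 = 253.03 mGal
Simple Bouguer anomaly = 451.83 − (253.03) = 198.80 mGal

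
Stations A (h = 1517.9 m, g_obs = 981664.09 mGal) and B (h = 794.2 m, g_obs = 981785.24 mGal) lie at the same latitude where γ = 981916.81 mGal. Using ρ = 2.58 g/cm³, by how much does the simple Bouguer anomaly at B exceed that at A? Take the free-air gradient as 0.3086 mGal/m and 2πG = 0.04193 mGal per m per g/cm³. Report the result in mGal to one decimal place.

Δg_SB(A) = 981664.09 − 981916.81 + 0.3086×1517.9 − 0.04193×2.58×1517.9 = 51.50 mGal
Δg_SB(B) = 981785.24 − 981916.81 + 0.3086×794.2 − 0.04193×2.58×794.2 = 27.60 mGal
Difference = 27.60 − (51.50) = -23.90 mGal

-23.9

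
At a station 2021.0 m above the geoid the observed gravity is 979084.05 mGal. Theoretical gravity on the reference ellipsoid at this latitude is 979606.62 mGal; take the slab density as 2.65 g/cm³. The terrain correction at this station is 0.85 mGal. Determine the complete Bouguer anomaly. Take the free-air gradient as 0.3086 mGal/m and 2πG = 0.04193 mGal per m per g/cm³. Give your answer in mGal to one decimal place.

-122.6

Free-air correction = 0.3086 × 2021.0 = 623.68 mGal
Free-air anomaly = 979084.05 − 979606.62 + (623.68) = 101.11 mGal
Bouguer slab correction = 0.04193 × 2.65 × 2021.0 = 224.56 mGal
Simple Bouguer anomaly = 101.11 − (224.56) = -123.45 mGal
Complete Bouguer anomaly = -123.45 + 0.85 = -122.60 mGal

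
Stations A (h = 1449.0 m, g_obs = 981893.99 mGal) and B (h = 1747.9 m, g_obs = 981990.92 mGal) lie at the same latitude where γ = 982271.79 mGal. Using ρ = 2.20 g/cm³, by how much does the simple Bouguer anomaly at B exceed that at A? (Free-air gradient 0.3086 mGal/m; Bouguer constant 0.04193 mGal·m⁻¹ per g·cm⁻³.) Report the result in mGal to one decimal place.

161.6

Δg_SB(A) = 981893.99 − 982271.79 + 0.3086×1449.0 − 0.04193×2.20×1449.0 = -64.30 mGal
Δg_SB(B) = 981990.92 − 982271.79 + 0.3086×1747.9 − 0.04193×2.20×1747.9 = 97.30 mGal
Difference = 97.30 − (-64.30) = 161.60 mGal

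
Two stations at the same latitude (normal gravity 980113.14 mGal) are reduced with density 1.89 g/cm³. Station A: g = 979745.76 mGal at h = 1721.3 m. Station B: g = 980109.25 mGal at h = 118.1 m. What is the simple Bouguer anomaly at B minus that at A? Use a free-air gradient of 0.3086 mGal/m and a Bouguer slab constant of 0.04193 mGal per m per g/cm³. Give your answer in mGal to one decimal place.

Δg_SB(A) = 979745.76 − 980113.14 + 0.3086×1721.3 − 0.04193×1.89×1721.3 = 27.40 mGal
Δg_SB(B) = 980109.25 − 980113.14 + 0.3086×118.1 − 0.04193×1.89×118.1 = 23.20 mGal
Difference = 23.20 − (27.40) = -4.20 mGal

-4.2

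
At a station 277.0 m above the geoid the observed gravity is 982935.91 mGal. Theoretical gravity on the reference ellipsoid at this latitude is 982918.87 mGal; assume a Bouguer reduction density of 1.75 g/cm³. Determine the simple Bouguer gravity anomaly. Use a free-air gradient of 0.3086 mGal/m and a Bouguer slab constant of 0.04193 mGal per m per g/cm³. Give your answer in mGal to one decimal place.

Free-air correction = 0.3086 × 277.0 = 85.48 mGal
Free-air anomaly = 982935.91 − 982918.87 + (85.48) = 102.52 mGal
Bouguer slab correction = 0.04193 × 1.75 × 277.0 = 20.33 mGal
Simple Bouguer anomaly = 102.52 − (20.33) = 82.19 mGal

82.2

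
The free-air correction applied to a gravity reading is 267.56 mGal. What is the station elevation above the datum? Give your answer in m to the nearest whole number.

h = 267.56 / 0.3086 = 867.01 m

867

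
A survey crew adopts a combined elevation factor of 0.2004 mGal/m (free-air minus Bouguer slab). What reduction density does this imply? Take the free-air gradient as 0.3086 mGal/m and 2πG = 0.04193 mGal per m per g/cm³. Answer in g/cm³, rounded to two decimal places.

0.2004 = 0.3086 − 0.04193 × ρ
ρ = (0.3086 − 0.2004) / 0.04193 = 2.58 g/cm³

2.58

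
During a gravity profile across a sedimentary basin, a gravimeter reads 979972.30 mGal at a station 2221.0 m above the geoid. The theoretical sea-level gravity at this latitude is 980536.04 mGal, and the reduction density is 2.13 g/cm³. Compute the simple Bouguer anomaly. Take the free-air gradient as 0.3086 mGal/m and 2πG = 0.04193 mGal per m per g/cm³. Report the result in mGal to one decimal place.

Free-air correction = 0.3086 × 2221.0 = 685.40 mGal
Free-air anomaly = 979972.30 − 980536.04 + (685.40) = 121.66 mGal
Bouguer slab correction = 0.04193 × 2.13 × 2221.0 = 198.36 mGal
Simple Bouguer anomaly = 121.66 − (198.36) = -76.70 mGal

-76.7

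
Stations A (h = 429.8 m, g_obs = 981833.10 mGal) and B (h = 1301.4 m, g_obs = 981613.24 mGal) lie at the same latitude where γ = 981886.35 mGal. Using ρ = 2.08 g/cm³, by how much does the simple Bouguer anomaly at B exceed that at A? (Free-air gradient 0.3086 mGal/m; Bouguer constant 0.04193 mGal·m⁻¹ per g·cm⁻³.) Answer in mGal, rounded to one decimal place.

Δg_SB(A) = 981833.10 − 981886.35 + 0.3086×429.8 − 0.04193×2.08×429.8 = 41.90 mGal
Δg_SB(B) = 981613.24 − 981886.35 + 0.3086×1301.4 − 0.04193×2.08×1301.4 = 15.00 mGal
Difference = 15.00 − (41.90) = -26.90 mGal

-26.9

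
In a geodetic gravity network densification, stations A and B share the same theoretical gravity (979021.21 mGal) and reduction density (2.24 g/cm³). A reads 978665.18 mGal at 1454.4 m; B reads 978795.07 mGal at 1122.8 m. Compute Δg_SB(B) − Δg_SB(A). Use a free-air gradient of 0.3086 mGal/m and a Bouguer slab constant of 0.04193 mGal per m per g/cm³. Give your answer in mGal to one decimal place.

Δg_SB(A) = 978665.18 − 979021.21 + 0.3086×1454.4 − 0.04193×2.24×1454.4 = -43.80 mGal
Δg_SB(B) = 978795.07 − 979021.21 + 0.3086×1122.8 − 0.04193×2.24×1122.8 = 14.90 mGal
Difference = 14.90 − (-43.80) = 58.70 mGal

58.7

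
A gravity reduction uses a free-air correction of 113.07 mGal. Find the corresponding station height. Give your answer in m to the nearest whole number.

h = 113.07 / 0.3086 = 366.40 m

366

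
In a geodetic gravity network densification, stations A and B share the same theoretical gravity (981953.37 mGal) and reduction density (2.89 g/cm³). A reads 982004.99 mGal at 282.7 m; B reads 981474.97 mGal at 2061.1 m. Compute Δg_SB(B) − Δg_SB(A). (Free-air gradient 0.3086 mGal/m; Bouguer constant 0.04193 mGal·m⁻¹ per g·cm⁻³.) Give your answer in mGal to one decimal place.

-196.7

Δg_SB(A) = 982004.99 − 981953.37 + 0.3086×282.7 − 0.04193×2.89×282.7 = 104.60 mGal
Δg_SB(B) = 981474.97 − 981953.37 + 0.3086×2061.1 − 0.04193×2.89×2061.1 = -92.10 mGal
Difference = -92.10 − (104.60) = -196.70 mGal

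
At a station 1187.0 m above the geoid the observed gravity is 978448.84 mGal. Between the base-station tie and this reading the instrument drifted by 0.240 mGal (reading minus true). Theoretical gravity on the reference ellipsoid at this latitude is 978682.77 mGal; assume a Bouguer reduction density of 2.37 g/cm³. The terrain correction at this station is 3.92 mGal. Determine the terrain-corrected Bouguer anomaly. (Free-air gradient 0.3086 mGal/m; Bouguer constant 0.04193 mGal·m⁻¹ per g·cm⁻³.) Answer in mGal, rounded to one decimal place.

18.1

Drift-corrected reading = 978448.84 − (0.240) = 978448.600 mGal
Free-air correction = 0.3086 × 1187.0 = 366.31 mGal
Free-air anomaly = 978448.600 − 978682.77 + (366.31) = 132.140 mGal
Bouguer slab correction = 0.04193 × 2.37 × 1187.0 = 117.96 mGal
Simple Bouguer anomaly = 132.140 − (117.96) = 14.180 mGal
Complete Bouguer anomaly = 14.180 + 3.92 = 18.100 mGal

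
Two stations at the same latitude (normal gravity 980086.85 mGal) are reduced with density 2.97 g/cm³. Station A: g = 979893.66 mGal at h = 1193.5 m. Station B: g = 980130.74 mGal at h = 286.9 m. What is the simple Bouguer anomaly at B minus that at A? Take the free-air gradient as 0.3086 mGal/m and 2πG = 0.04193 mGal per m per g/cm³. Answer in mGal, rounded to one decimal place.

70.2

Δg_SB(A) = 979893.66 − 980086.85 + 0.3086×1193.5 − 0.04193×2.97×1193.5 = 26.50 mGal
Δg_SB(B) = 980130.74 − 980086.85 + 0.3086×286.9 − 0.04193×2.97×286.9 = 96.70 mGal
Difference = 96.70 − (26.50) = 70.20 mGal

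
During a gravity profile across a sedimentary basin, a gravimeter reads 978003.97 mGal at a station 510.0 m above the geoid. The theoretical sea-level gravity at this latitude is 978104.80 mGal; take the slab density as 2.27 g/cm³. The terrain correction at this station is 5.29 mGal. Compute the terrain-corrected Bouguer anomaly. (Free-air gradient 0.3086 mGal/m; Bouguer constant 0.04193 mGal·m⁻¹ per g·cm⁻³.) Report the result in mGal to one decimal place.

Free-air correction = 0.3086 × 510.0 = 157.39 mGal
Free-air anomaly = 978003.97 − 978104.80 + (157.39) = 56.56 mGal
Bouguer slab correction = 0.04193 × 2.27 × 510.0 = 48.54 mGal
Simple Bouguer anomaly = 56.56 − (48.54) = 8.02 mGal
Complete Bouguer anomaly = 8.02 + 5.29 = 13.31 mGal

13.3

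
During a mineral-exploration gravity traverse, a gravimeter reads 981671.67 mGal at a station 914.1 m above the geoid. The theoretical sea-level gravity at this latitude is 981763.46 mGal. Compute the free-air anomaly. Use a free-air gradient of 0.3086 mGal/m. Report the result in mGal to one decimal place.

190.3

Free-air correction = 0.3086 × 914.1 = 282.09 mGal
Free-air anomaly = 981671.67 − 981763.46 + (282.09) = 190.30 mGal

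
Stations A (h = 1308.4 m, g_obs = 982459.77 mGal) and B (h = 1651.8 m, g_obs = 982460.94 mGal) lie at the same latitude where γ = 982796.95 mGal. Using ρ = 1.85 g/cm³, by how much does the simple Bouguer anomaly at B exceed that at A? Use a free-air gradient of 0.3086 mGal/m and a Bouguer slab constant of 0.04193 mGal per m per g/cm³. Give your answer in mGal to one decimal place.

Δg_SB(A) = 982459.77 − 982796.95 + 0.3086×1308.4 − 0.04193×1.85×1308.4 = -34.90 mGal
Δg_SB(B) = 982460.94 − 982796.95 + 0.3086×1651.8 − 0.04193×1.85×1651.8 = 45.60 mGal
Difference = 45.60 − (-34.90) = 80.50 mGal

80.5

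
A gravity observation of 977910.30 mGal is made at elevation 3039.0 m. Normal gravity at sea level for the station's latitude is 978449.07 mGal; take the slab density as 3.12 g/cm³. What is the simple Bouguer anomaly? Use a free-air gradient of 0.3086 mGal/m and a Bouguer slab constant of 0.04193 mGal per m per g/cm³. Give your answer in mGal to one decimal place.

Free-air correction = 0.3086 × 3039.0 = 937.84 mGal
Free-air anomaly = 977910.30 − 978449.07 + (937.84) = 399.07 mGal
Bouguer slab correction = 0.04193 × 3.12 × 3039.0 = 397.57 mGal
Simple Bouguer anomaly = 399.07 − (397.57) = 1.50 mGal

1.5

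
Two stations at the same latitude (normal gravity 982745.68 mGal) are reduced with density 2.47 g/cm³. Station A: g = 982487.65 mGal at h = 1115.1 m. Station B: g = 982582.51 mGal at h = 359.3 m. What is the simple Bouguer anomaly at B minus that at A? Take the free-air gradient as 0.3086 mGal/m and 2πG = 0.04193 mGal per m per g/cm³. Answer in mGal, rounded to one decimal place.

Δg_SB(A) = 982487.65 − 982745.68 + 0.3086×1115.1 − 0.04193×2.47×1115.1 = -29.40 mGal
Δg_SB(B) = 982582.51 − 982745.68 + 0.3086×359.3 − 0.04193×2.47×359.3 = -89.50 mGal
Difference = -89.50 − (-29.40) = -60.10 mGal

-60.1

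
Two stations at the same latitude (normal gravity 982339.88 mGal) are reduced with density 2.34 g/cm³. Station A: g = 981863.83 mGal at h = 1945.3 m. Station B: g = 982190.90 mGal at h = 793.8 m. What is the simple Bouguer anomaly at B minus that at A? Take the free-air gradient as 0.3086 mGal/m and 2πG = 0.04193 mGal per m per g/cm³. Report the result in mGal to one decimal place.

Δg_SB(A) = 981863.83 − 982339.88 + 0.3086×1945.3 − 0.04193×2.34×1945.3 = -66.60 mGal
Δg_SB(B) = 982190.90 − 982339.88 + 0.3086×793.8 − 0.04193×2.34×793.8 = 18.10 mGal
Difference = 18.10 − (-66.60) = 84.70 mGal

84.7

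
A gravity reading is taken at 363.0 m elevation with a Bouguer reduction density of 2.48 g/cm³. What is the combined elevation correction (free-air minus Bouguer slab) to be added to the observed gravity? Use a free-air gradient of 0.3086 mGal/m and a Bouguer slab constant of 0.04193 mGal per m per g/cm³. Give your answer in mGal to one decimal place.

74.3

Combined gradient = 0.3086 − 0.04193 × 2.48 = 0.2046136 mGal/m
Combined elevation correction = 0.2046136 × 363.0 = 74.3 mGal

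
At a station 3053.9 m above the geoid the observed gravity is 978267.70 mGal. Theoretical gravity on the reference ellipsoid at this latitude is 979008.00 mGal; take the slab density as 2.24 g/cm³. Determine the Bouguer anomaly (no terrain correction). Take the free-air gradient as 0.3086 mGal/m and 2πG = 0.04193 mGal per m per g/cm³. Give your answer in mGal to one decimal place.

Free-air correction = 0.3086 × 3053.9 = 942.43 mGal
Free-air anomaly = 978267.70 − 979008.00 + (942.43) = 202.13 mGal
Bouguer slab correction = 0.04193 × 2.24 × 3053.9 = 286.83 mGal
Simple Bouguer anomaly = 202.13 − (286.83) = -84.70 mGal

-84.7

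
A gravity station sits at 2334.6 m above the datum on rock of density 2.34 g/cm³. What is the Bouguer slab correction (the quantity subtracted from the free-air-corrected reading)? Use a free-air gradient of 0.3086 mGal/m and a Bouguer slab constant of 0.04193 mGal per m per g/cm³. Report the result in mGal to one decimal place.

Bouguer slab correction = 0.04193 × 2.34 × 2334.6 = 229.1 mGal

229.1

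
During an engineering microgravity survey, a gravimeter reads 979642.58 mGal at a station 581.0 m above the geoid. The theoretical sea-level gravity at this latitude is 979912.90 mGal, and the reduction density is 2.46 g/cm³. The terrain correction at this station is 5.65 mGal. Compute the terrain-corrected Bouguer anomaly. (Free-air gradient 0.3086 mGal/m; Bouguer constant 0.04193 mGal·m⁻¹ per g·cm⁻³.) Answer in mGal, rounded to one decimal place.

Free-air correction = 0.3086 × 581.0 = 179.30 mGal
Free-air anomaly = 979642.58 − 979912.90 + (179.30) = -91.02 mGal
Bouguer slab correction = 0.04193 × 2.46 × 581.0 = 59.93 mGal
Simple Bouguer anomaly = -91.02 − (59.93) = -150.95 mGal
Complete Bouguer anomaly = -150.95 + 5.65 = -145.30 mGal

-145.3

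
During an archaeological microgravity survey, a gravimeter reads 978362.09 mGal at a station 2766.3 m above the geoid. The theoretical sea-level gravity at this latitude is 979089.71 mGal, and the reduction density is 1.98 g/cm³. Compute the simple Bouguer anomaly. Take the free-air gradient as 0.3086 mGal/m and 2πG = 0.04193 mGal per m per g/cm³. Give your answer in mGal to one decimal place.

Free-air correction = 0.3086 × 2766.3 = 853.68 mGal
Free-air anomaly = 978362.09 − 979089.71 + (853.68) = 126.06 mGal
Bouguer slab correction = 0.04193 × 1.98 × 2766.3 = 229.66 mGal
Simple Bouguer anomaly = 126.06 − (229.66) = -103.60 mGal

-103.6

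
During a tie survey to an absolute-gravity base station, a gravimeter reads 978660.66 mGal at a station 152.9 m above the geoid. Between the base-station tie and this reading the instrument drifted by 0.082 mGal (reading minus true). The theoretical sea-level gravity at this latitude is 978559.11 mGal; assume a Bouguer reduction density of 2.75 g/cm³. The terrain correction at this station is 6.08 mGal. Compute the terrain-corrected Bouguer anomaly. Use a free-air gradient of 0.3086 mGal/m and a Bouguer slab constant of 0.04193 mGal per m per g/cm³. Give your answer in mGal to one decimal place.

Drift-corrected reading = 978660.66 − (0.082) = 978660.578 mGal
Free-air correction = 0.3086 × 152.9 = 47.18 mGal
Free-air anomaly = 978660.578 − 978559.11 + (47.18) = 148.648 mGal
Bouguer slab correction = 0.04193 × 2.75 × 152.9 = 17.63 mGal
Simple Bouguer anomaly = 148.648 − (17.63) = 131.018 mGal
Complete Bouguer anomaly = 131.018 + 6.08 = 137.098 mGal

137.1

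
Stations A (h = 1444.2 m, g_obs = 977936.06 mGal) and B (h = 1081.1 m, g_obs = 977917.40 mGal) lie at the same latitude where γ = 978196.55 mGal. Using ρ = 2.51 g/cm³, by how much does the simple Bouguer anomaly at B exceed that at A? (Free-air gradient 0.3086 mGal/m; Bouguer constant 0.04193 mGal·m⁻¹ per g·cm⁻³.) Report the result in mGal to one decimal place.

-92.5

Δg_SB(A) = 977936.06 − 978196.55 + 0.3086×1444.2 − 0.04193×2.51×1444.2 = 33.20 mGal
Δg_SB(B) = 977917.40 − 978196.55 + 0.3086×1081.1 − 0.04193×2.51×1081.1 = -59.30 mGal
Difference = -59.30 − (33.20) = -92.50 mGal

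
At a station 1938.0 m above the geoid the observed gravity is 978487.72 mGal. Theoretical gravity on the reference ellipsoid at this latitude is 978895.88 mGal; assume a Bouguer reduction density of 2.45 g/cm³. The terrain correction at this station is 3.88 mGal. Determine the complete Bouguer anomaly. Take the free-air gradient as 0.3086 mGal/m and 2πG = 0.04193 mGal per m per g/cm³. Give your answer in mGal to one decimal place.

-5.3

Free-air correction = 0.3086 × 1938.0 = 598.07 mGal
Free-air anomaly = 978487.72 − 978895.88 + (598.07) = 189.91 mGal
Bouguer slab correction = 0.04193 × 2.45 × 1938.0 = 199.09 mGal
Simple Bouguer anomaly = 189.91 − (199.09) = -9.18 mGal
Complete Bouguer anomaly = -9.18 + 3.88 = -5.30 mGal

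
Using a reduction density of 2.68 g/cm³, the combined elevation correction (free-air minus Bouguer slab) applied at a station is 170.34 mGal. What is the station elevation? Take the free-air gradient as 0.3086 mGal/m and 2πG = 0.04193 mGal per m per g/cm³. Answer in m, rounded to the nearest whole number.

868

Combined gradient = 0.3086 − 0.04193 × 2.68 = 0.1962276 mGal/m
h = 170.34 / 0.1962276 = 868.07 m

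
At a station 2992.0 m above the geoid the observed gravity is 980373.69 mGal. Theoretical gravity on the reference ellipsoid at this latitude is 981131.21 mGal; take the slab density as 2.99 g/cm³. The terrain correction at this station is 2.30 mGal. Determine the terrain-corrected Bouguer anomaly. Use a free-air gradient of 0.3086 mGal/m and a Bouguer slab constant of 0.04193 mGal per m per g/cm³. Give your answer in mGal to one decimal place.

Free-air correction = 0.3086 × 2992.0 = 923.33 mGal
Free-air anomaly = 980373.69 − 981131.21 + (923.33) = 165.81 mGal
Bouguer slab correction = 0.04193 × 2.99 × 2992.0 = 375.11 mGal
Simple Bouguer anomaly = 165.81 − (375.11) = -209.30 mGal
Complete Bouguer anomaly = -209.30 + 2.30 = -207.00 mGal

-207.0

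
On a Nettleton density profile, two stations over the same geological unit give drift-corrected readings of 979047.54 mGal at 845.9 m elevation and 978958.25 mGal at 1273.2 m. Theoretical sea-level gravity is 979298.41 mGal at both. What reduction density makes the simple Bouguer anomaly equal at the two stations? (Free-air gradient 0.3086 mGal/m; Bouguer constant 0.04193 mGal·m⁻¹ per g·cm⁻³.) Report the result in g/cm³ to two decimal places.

2.38

Δg_obs = 978958.25 − 979047.54 = -89.29 mGal over Δh = 1273.2 − 845.9 = 427.3 m
Equal Bouguer anomalies ⇒ Δg_obs + (0.3086 − 0.04193ρ)·Δh = 0
0.3086 − 0.04193ρ = −Δg_obs/Δh = 0.20896
ρ = (0.3086 − 0.20896) / 0.04193 = 2.38 g/cm³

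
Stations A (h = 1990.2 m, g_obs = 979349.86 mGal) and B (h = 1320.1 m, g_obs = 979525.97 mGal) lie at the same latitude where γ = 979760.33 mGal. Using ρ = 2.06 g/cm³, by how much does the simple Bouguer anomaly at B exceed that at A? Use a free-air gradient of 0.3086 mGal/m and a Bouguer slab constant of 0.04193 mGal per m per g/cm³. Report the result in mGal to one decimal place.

27.2

Δg_SB(A) = 979349.86 − 979760.33 + 0.3086×1990.2 − 0.04193×2.06×1990.2 = 31.80 mGal
Δg_SB(B) = 979525.97 − 979760.33 + 0.3086×1320.1 − 0.04193×2.06×1320.1 = 59.00 mGal
Difference = 59.00 − (31.80) = 27.20 mGal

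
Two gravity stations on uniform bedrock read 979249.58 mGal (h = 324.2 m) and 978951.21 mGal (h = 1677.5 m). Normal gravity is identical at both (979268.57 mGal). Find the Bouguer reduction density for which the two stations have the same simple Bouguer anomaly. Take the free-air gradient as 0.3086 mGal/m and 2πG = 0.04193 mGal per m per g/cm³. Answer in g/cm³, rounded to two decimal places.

2.10

Δg_obs = 978951.21 − 979249.58 = -298.37 mGal over Δh = 1677.5 − 324.2 = 1353.3 m
Equal Bouguer anomalies ⇒ Δg_obs + (0.3086 − 0.04193ρ)·Δh = 0
0.3086 − 0.04193ρ = −Δg_obs/Δh = 0.22048
ρ = (0.3086 − 0.22048) / 0.04193 = 2.10 g/cm³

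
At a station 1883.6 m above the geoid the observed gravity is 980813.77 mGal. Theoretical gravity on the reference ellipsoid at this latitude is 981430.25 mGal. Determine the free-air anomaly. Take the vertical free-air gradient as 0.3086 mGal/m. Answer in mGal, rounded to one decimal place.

Free-air correction = 0.3086 × 1883.6 = 581.28 mGal
Free-air anomaly = 980813.77 − 981430.25 + (581.28) = -35.20 mGal

-35.2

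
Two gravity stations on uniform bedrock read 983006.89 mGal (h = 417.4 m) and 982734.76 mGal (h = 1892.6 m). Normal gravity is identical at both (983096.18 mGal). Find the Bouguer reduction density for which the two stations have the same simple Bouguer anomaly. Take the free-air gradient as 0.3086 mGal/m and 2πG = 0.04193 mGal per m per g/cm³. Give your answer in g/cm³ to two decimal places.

Δg_obs = 982734.76 − 983006.89 = -272.13 mGal over Δh = 1892.6 − 417.4 = 1475.2 m
Equal Bouguer anomalies ⇒ Δg_obs + (0.3086 − 0.04193ρ)·Δh = 0
0.3086 − 0.04193ρ = −Δg_obs/Δh = 0.18447
ρ = (0.3086 − 0.18447) / 0.04193 = 2.96 g/cm³

2.96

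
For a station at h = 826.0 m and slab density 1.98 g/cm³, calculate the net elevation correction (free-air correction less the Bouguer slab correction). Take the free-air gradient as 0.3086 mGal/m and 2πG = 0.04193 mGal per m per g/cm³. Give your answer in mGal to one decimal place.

186.3

Combined gradient = 0.3086 − 0.04193 × 1.98 = 0.2255786 mGal/m
Combined elevation correction = 0.2255786 × 826.0 = 186.3 mGal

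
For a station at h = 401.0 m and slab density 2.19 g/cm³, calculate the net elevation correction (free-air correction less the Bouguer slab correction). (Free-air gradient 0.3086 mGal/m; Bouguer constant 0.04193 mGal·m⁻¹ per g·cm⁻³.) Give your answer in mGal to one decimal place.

Combined gradient = 0.3086 − 0.04193 × 2.19 = 0.2167733 mGal/m
Combined elevation correction = 0.2167733 × 401.0 = 86.9 mGal

86.9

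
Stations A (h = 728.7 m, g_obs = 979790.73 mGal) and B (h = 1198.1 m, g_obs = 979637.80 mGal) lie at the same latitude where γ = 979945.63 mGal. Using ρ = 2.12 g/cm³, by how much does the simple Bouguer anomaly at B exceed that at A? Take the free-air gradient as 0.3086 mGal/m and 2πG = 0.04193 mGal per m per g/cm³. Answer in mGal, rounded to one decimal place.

-49.8

Δg_SB(A) = 979790.73 − 979945.63 + 0.3086×728.7 − 0.04193×2.12×728.7 = 5.20 mGal
Δg_SB(B) = 979637.80 − 979945.63 + 0.3086×1198.1 − 0.04193×2.12×1198.1 = -44.60 mGal
Difference = -44.60 − (5.20) = -49.80 mGal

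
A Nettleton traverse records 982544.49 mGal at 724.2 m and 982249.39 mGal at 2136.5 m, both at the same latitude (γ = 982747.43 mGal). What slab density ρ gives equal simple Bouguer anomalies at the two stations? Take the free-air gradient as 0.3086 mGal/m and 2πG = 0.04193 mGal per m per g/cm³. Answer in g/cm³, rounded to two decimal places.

2.38

Δg_obs = 982249.39 − 982544.49 = -295.10 mGal over Δh = 2136.5 − 724.2 = 1412.3 m
Equal Bouguer anomalies ⇒ Δg_obs + (0.3086 − 0.04193ρ)·Δh = 0
0.3086 − 0.04193ρ = −Δg_obs/Δh = 0.20895
ρ = (0.3086 − 0.20895) / 0.04193 = 2.38 g/cm³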